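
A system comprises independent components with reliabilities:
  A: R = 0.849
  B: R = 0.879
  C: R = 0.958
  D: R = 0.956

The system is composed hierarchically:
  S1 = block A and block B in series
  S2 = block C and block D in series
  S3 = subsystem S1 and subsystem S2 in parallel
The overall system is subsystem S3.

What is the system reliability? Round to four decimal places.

Series (A and B): 0.849000 × 0.879000 = 0.746271
Series (C and D): 0.958000 × 0.956000 = 0.915848
Parallel ([0.746271] and [0.915848]): 1 − (1 − 0.746271)(1 − 0.915848) = 0.9786

0.9786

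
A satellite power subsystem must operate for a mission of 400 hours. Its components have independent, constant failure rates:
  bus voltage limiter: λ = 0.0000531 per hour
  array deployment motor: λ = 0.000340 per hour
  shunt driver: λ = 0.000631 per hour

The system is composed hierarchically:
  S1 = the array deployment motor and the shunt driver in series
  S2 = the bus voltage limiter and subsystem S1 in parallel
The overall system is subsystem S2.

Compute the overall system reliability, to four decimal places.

R(bus voltage limiter) = exp(−0.0000531 × 400) = 0.978984
R(array deployment motor) = exp(−0.000340 × 400) = 0.872843
R(shunt driver) = exp(−0.000631 × 400) = 0.776934
Series (array deployment motor and shunt driver): 0.872843 × 0.776934 = 0.678141
Parallel (bus voltage limiter and [0.678141]): 1 − (1 − 0.978984)(1 − 0.678141) = 0.9932

0.9932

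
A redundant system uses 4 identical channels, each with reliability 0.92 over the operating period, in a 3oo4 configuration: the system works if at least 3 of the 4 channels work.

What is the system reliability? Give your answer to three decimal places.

R = Σ_{i=3}^{4} C(4,i) p^i (1−p)^{4−i} with p = 0.92
C(4,3)·0.92^3·0.08^1 = 0.24918
C(4,4)·0.92^4·0.08^0 = 0.71639
Sum = 0.966

0.966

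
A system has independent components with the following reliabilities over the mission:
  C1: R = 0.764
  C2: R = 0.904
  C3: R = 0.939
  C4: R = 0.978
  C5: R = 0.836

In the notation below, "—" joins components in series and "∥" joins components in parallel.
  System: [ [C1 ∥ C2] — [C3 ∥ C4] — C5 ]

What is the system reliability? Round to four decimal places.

0.8160

Parallel (C1 and C2): 1 − (1 − 0.764000)(1 − 0.904000) = 0.977344
Parallel (C3 and C4): 1 − (1 − 0.939000)(1 − 0.978000) = 0.998658
Series ([0.977344], [0.998658], and C5): 0.977344 × 0.998658 × 0.836000 = 0.8160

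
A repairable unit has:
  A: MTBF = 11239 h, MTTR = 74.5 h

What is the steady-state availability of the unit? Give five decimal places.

0.99341

A(A) = MTBF/(MTBF+MTTR) = 11239/(11239+74.5) = 0.99341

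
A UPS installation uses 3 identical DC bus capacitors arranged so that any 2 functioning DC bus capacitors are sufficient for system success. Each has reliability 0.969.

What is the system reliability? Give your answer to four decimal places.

0.9972

R = Σ_{i=2}^{3} C(3,i) p^i (1−p)^{3−i} with p = 0.969
C(3,2)·0.969^2·0.031^1 = 0.087323
C(3,3)·0.969^3·0.031^0 = 0.909853
Sum = 0.9972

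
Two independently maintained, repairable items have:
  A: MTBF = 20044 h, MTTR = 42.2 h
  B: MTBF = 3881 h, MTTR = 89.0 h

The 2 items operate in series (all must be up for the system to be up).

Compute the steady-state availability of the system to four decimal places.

A(A) = MTBF/(MTBF+MTTR) = 20044/(20044+42.2) = 0.997899
A(B) = MTBF/(MTBF+MTTR) = 3881/(3881+89.0) = 0.977582
Series availability: 0.997899 × 0.977582 = 0.9755

0.9755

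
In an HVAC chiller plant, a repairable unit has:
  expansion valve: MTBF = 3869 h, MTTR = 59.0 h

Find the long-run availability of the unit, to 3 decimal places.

0.985

A(expansion valve) = MTBF/(MTBF+MTTR) = 3869/(3869+59.0) = 0.985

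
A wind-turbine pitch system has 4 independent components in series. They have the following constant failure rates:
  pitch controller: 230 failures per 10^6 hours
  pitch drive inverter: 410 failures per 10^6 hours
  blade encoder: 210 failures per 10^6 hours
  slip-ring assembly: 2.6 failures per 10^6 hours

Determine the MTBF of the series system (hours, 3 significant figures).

Series of exponential components: λ_sys = Σ λ_i
λ_sys = 0.00023 + 0.00041 + 0.00021 + 0.0000026 = 8.5260e-04 /h
MTBF = 1 / λ_sys = 1170 h

1170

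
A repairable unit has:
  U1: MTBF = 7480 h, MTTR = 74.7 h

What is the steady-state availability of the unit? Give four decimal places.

0.9901

A(U1) = MTBF/(MTBF+MTTR) = 7480/(7480+74.7) = 0.9901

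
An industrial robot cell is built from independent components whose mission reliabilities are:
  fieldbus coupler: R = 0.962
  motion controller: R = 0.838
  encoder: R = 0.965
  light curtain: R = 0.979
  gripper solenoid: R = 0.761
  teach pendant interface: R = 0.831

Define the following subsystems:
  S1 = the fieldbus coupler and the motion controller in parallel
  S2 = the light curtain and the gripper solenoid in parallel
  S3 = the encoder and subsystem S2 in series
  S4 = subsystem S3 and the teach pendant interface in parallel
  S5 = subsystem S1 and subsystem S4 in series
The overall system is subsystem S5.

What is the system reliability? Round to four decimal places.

0.9872

Parallel (fieldbus coupler and motion controller): 1 − (1 − 0.962000)(1 − 0.838000) = 0.993844
Parallel (light curtain and gripper solenoid): 1 − (1 − 0.979000)(1 − 0.761000) = 0.994981
Series (encoder and [0.994981]): 0.965000 × 0.994981 = 0.960157
Parallel ([0.960157] and teach pendant interface): 1 − (1 − 0.960157)(1 − 0.831000) = 0.993267
Series ([0.993844] and [0.993267]): 0.993844 × 0.993267 = 0.9872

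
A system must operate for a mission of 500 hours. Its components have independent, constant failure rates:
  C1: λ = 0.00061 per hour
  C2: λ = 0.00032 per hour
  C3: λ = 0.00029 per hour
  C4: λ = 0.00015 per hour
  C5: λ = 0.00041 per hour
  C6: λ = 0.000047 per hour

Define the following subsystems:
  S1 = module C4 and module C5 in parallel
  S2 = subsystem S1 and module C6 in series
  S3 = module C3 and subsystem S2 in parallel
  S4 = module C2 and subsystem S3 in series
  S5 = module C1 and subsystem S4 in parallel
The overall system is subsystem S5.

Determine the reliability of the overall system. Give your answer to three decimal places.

R(C1) = exp(−0.00061 × 500) = 0.73712
R(C2) = exp(−0.00032 × 500) = 0.85214
R(C3) = exp(−0.00029 × 500) = 0.86502
R(C4) = exp(−0.00015 × 500) = 0.92774
R(C5) = exp(−0.00041 × 500) = 0.81465
R(C6) = exp(−0.000047 × 500) = 0.97677
Parallel (C4 and C5): 1 − (1 − 0.92774)(1 − 0.81465) = 0.98661
Series ([0.98661] and C6): 0.98661 × 0.97677 = 0.96369
Parallel (C3 and [0.96369]): 1 − (1 − 0.86502)(1 − 0.96369) = 0.99510
Series (C2 and [0.99510]): 0.85214 × 0.99510 = 0.84796
Parallel (C1 and [0.84796]): 1 − (1 − 0.73712)(1 − 0.84796) = 0.960

0.960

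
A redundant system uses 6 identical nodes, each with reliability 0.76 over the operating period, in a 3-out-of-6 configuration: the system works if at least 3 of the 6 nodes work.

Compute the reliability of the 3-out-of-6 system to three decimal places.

0.967

R = Σ_{i=3}^{6} C(6,i) p^i (1−p)^{6−i} with p = 0.76
C(6,3)·0.76^3·0.24^3 = 0.12137
C(6,4)·0.76^4·0.24^2 = 0.28825
C(6,5)·0.76^5·0.24^1 = 0.36512
C(6,6)·0.76^6·0.24^0 = 0.19270
Sum = 0.967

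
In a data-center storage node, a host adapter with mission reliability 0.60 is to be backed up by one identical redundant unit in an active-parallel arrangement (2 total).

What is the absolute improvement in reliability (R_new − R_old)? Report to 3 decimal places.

R_before = 0.60
R_after = 1 − (1 − 0.60)^2 = 0.840
ΔR = 0.840 − 0.60 = 0.240

0.240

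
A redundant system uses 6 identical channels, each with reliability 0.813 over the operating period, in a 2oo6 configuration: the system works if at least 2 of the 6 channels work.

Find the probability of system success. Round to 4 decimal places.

0.9988

R = Σ_{i=2}^{6} C(6,i) p^i (1−p)^{6−i} with p = 0.813
C(6,2)·0.813^2·0.187^4 = 0.012124
C(6,3)·0.813^3·0.187^3 = 0.070279
C(6,4)·0.813^4·0.187^2 = 0.229159
C(6,5)·0.813^5·0.187^1 = 0.398516
C(6,6)·0.813^6·0.187^0 = 0.288764
Sum = 0.9988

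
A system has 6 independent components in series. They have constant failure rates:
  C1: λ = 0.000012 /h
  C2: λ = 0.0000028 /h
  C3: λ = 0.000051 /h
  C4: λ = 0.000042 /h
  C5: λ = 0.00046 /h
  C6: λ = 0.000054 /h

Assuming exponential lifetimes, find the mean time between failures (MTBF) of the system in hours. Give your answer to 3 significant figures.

1610

Series of exponential components: λ_sys = Σ λ_i
λ_sys = 0.000012 + 0.0000028 + 0.000051 + 0.000042 + 0.00046 + 0.000054 = 6.2180e-04 /h
MTBF = 1 / λ_sys = 1610 h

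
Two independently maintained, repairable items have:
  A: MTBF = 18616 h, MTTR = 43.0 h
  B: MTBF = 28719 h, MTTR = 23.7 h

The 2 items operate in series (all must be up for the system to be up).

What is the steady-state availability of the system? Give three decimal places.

A(A) = MTBF/(MTBF+MTTR) = 18616/(18616+43.0) = 0.997695
A(B) = MTBF/(MTBF+MTTR) = 28719/(28719+23.7) = 0.999175
Series availability: 0.997695 × 0.999175 = 0.997

0.997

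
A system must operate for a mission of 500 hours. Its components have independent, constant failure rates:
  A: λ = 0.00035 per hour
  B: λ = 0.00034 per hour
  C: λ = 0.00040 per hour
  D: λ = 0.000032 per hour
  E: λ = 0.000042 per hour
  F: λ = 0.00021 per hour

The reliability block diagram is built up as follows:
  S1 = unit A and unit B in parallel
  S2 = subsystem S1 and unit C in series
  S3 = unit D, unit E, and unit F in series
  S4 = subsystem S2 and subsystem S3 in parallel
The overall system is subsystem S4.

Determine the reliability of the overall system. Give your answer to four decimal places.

0.9733

R(A) = exp(−0.00035 × 500) = 0.839457
R(B) = exp(−0.00034 × 500) = 0.843665
R(C) = exp(−0.00040 × 500) = 0.818731
R(D) = exp(−0.000032 × 500) = 0.984127
R(E) = exp(−0.000042 × 500) = 0.979219
R(F) = exp(−0.00021 × 500) = 0.900325
Parallel (A and B): 1 − (1 − 0.839457)(1 − 0.843665) = 0.974902
Series ([0.974902] and C): 0.974902 × 0.818731 = 0.798182
Series (D, E, and F): 0.984127 × 0.979219 × 0.900325 = 0.867621
Parallel ([0.798182] and [0.867621]): 1 − (1 − 0.798182)(1 − 0.867621) = 0.9733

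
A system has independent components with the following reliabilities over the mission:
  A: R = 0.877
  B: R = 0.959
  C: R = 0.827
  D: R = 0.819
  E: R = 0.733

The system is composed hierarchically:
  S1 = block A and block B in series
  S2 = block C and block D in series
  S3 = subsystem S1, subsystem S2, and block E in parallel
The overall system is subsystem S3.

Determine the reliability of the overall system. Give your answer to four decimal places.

Series (A and B): 0.877000 × 0.959000 = 0.841043
Series (C and D): 0.827000 × 0.819000 = 0.677313
Parallel ([0.841043], [0.677313], and E): 1 − (1 − 0.841043)(1 − 0.677313)(1 − 0.733000) = 0.9863

0.9863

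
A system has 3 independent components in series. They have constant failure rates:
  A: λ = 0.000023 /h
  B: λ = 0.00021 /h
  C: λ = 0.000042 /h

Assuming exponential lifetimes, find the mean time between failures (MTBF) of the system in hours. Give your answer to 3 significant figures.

Series of exponential components: λ_sys = Σ λ_i
λ_sys = 0.000023 + 0.00021 + 0.000042 = 2.7500e-04 /h
MTBF = 1 / λ_sys = 3640 h

3640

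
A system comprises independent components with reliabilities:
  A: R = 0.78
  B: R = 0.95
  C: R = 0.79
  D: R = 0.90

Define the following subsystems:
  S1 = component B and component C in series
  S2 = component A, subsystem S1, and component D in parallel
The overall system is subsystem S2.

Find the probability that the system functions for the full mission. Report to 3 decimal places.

0.995

Series (B and C): 0.95000 × 0.79000 = 0.75050
Parallel (A, [0.75050], and D): 1 − (1 − 0.78000)(1 − 0.75050)(1 − 0.90000) = 0.995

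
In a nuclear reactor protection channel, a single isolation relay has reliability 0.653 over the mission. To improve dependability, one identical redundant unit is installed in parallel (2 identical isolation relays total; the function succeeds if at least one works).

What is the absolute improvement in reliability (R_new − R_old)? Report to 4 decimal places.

0.2266

R_before = 0.653
R_after = 1 − (1 − 0.653)^2 = 0.8796
ΔR = 0.8796 − 0.653 = 0.2266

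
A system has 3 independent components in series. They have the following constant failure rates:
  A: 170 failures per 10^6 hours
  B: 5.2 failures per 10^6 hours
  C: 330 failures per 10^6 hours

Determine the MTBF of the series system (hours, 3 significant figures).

Series of exponential components: λ_sys = Σ λ_i
λ_sys = 0.00017 + 0.0000052 + 0.00033 = 5.0520e-04 /h
MTBF = 1 / λ_sys = 1980 h

1980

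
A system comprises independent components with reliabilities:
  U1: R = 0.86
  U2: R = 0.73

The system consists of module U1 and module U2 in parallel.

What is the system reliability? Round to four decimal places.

0.9622

Parallel (U1 and U2): 1 − (1 − 0.860000)(1 − 0.730000) = 0.9622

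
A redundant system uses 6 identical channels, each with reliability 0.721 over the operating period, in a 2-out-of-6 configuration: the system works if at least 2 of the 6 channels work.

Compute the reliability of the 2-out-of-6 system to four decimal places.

0.9922

R = Σ_{i=2}^{6} C(6,i) p^i (1−p)^{6−i} with p = 0.721
C(6,2)·0.721^2·0.279^4 = 0.047247
C(6,3)·0.721^3·0.279^3 = 0.162798
C(6,4)·0.721^4·0.279^2 = 0.315530
C(6,5)·0.721^5·0.279^1 = 0.326161
C(6,6)·0.721^6·0.279^0 = 0.140479
Sum = 0.9922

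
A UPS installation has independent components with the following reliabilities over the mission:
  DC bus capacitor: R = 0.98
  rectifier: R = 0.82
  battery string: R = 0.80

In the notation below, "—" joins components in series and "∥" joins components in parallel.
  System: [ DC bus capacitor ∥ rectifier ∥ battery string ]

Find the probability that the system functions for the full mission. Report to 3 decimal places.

Parallel (DC bus capacitor, rectifier, and battery string): 1 − (1 − 0.98000)(1 − 0.82000)(1 − 0.80000) = 0.999

0.999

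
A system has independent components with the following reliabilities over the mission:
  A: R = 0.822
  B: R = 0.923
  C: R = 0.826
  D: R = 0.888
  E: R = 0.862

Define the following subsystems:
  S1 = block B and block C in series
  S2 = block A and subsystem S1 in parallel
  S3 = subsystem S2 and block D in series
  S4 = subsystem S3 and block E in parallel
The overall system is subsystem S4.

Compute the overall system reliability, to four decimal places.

0.9794

Series (B and C): 0.923000 × 0.826000 = 0.762398
Parallel (A and [0.762398]): 1 − (1 − 0.822000)(1 − 0.762398) = 0.957707
Series ([0.957707] and D): 0.957707 × 0.888000 = 0.850444
Parallel ([0.850444] and E): 1 − (1 − 0.850444)(1 − 0.862000) = 0.9794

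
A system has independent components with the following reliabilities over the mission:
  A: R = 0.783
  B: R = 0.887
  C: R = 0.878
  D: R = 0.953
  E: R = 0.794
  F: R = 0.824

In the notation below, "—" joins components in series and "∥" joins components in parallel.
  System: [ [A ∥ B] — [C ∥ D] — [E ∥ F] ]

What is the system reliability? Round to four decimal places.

Parallel (A and B): 1 − (1 − 0.783000)(1 − 0.887000) = 0.975479
Parallel (C and D): 1 − (1 − 0.878000)(1 − 0.953000) = 0.994266
Parallel (E and F): 1 − (1 − 0.794000)(1 − 0.824000) = 0.963744
Series ([0.975479], [0.994266], and [0.963744]): 0.975479 × 0.994266 × 0.963744 = 0.9347

0.9347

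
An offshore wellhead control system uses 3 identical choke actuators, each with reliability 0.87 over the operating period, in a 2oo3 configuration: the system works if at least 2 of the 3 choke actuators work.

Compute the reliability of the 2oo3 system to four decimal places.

0.9537

R = Σ_{i=2}^{3} C(3,i) p^i (1−p)^{3−i} with p = 0.87
C(3,2)·0.87^2·0.13^1 = 0.295191
C(3,3)·0.87^3·0.13^0 = 0.658503
Sum = 0.9537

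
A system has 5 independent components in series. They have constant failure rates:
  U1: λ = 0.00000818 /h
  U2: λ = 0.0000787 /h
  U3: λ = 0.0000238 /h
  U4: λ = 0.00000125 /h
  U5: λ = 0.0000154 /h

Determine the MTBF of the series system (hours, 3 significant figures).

Series of exponential components: λ_sys = Σ λ_i
λ_sys = 0.00000818 + 0.0000787 + 0.0000238 + 0.00000125 + 0.0000154 = 1.2733e-04 /h
MTBF = 1 / λ_sys = 7850 h

7850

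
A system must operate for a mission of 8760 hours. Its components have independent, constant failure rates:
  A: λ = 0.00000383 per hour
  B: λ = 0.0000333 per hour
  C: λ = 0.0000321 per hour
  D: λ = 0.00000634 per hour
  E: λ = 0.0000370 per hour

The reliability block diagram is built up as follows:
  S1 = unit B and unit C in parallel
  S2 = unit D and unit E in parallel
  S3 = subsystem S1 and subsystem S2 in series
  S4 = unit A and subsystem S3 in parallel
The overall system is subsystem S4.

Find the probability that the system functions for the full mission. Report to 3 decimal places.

R(A) = exp(−0.00000383 × 8760) = 0.96701
R(B) = exp(−0.0000333 × 8760) = 0.74699
R(C) = exp(−0.0000321 × 8760) = 0.75488
R(D) = exp(−0.00000634 × 8760) = 0.94598
R(E) = exp(−0.0000370 × 8760) = 0.72316
Parallel (B and C): 1 − (1 − 0.74699)(1 − 0.75488) = 0.93798
Parallel (D and E): 1 − (1 − 0.94598)(1 − 0.72316) = 0.98505
Series ([0.93798] and [0.98505]): 0.93798 × 0.98505 = 0.92396
Parallel (A and [0.92396]): 1 − (1 − 0.96701)(1 − 0.92396) = 0.997

0.997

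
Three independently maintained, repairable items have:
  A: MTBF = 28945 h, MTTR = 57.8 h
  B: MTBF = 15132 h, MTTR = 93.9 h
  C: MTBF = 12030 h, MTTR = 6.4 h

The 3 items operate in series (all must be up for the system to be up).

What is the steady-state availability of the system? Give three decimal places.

A(A) = MTBF/(MTBF+MTTR) = 28945/(28945+57.8) = 0.998007
A(B) = MTBF/(MTBF+MTTR) = 15132/(15132+93.9) = 0.993833
A(C) = MTBF/(MTBF+MTTR) = 12030/(12030+6.4) = 0.999468
Series availability: 0.998007 × 0.993833 × 0.999468 = 0.991

0.991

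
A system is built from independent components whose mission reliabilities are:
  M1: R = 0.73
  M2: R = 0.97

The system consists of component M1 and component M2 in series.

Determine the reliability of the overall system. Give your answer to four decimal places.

Series (M1 and M2): 0.730000 × 0.970000 = 0.7081

0.7081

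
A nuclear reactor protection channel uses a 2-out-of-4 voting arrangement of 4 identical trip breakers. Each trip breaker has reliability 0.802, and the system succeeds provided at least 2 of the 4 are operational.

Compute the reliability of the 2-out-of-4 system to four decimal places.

0.9736

R = Σ_{i=2}^{4} C(4,i) p^i (1−p)^{4−i} with p = 0.802
C(4,2)·0.802^2·0.198^2 = 0.151297
C(4,3)·0.802^3·0.198^1 = 0.408553
C(4,4)·0.802^4·0.198^0 = 0.413711
Sum = 0.9736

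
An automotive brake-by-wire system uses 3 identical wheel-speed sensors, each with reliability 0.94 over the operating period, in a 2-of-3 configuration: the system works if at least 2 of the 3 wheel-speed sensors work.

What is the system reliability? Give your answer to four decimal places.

0.9896

R = Σ_{i=2}^{3} C(3,i) p^i (1−p)^{3−i} with p = 0.94
C(3,2)·0.94^2·0.06^1 = 0.159048
C(3,3)·0.94^3·0.06^0 = 0.830584
Sum = 0.9896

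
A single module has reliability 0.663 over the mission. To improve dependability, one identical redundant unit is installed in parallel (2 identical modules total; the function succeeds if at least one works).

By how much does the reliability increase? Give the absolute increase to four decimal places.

R_before = 0.663
R_after = 1 − (1 − 0.663)^2 = 0.8864
ΔR = 0.8864 − 0.663 = 0.2234

0.2234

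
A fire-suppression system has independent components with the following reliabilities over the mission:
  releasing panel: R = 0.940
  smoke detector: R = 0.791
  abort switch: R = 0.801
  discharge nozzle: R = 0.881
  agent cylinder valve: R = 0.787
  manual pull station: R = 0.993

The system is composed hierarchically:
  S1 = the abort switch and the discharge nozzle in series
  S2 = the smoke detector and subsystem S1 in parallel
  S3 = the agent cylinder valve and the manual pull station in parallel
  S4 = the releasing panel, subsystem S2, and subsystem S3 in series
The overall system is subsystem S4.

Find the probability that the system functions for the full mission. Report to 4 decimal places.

Series (abort switch and discharge nozzle): 0.801000 × 0.881000 = 0.705681
Parallel (smoke detector and [0.705681]): 1 − (1 − 0.791000)(1 − 0.705681) = 0.938487
Parallel (agent cylinder valve and manual pull station): 1 − (1 − 0.787000)(1 − 0.993000) = 0.998509
Series (releasing panel, [0.938487], and [0.998509]): 0.940000 × 0.938487 × 0.998509 = 0.8809

0.8809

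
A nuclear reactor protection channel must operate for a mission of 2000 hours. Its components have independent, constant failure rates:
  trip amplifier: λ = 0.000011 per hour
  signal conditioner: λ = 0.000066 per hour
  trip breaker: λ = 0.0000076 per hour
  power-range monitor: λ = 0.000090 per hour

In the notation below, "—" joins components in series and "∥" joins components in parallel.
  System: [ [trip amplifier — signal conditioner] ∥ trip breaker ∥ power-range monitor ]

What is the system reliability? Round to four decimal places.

0.9996

R(trip amplifier) = exp(−0.000011 × 2000) = 0.978240
R(signal conditioner) = exp(−0.000066 × 2000) = 0.876341
R(trip breaker) = exp(−0.0000076 × 2000) = 0.984915
R(power-range monitor) = exp(−0.000090 × 2000) = 0.835270
Series (trip amplifier and signal conditioner): 0.978240 × 0.876341 = 0.857272
Parallel ([0.857272], trip breaker, and power-range monitor): 1 − (1 − 0.857272)(1 − 0.984915)(1 − 0.835270) = 0.9996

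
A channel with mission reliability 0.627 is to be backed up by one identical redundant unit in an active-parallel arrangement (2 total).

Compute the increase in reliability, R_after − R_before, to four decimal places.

0.2339

R_before = 0.627
R_after = 1 − (1 − 0.627)^2 = 0.8609
ΔR = 0.8609 − 0.627 = 0.2339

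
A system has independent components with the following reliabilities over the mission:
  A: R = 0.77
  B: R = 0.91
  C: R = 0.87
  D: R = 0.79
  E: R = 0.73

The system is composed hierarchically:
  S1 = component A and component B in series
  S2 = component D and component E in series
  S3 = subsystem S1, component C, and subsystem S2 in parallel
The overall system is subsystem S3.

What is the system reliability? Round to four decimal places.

Series (A and B): 0.770000 × 0.910000 = 0.700700
Series (D and E): 0.790000 × 0.730000 = 0.576700
Parallel ([0.700700], C, and [0.576700]): 1 − (1 − 0.700700)(1 − 0.870000)(1 − 0.576700) = 0.9835

0.9835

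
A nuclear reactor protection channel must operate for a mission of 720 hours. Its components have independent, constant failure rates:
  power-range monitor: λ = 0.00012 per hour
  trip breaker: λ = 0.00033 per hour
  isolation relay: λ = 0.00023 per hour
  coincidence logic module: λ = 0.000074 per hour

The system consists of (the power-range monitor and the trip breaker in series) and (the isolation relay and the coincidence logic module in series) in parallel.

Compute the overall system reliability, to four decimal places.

0.9456

R(power-range monitor) = exp(−0.00012 × 720) = 0.917227
R(trip breaker) = exp(−0.00033 × 720) = 0.788518
R(isolation relay) = exp(−0.00023 × 720) = 0.847385
R(coincidence logic module) = exp(−0.000074 × 720) = 0.948115
Series (power-range monitor and trip breaker): 0.917227 × 0.788518 = 0.723250
Series (isolation relay and coincidence logic module): 0.847385 × 0.948115 = 0.803418
Parallel ([0.723250] and [0.803418]): 1 − (1 − 0.723250)(1 − 0.803418) = 0.9456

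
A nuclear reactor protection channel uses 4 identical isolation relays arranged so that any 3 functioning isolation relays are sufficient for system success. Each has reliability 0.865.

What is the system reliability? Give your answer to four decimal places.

0.9093

R = Σ_{i=3}^{4} C(4,i) p^i (1−p)^{4−i} with p = 0.865
C(4,3)·0.865^3·0.135^1 = 0.349496
C(4,4)·0.865^4·0.135^0 = 0.559841
Sum = 0.9093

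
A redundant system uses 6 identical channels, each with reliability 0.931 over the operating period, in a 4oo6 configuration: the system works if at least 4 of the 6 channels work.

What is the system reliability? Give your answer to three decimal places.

0.994

R = Σ_{i=4}^{6} C(6,i) p^i (1−p)^{6−i} with p = 0.931
C(6,4)·0.931^4·0.069^2 = 0.05365
C(6,5)·0.931^5·0.069^1 = 0.28957
C(6,6)·0.931^6·0.069^0 = 0.65118
Sum = 0.994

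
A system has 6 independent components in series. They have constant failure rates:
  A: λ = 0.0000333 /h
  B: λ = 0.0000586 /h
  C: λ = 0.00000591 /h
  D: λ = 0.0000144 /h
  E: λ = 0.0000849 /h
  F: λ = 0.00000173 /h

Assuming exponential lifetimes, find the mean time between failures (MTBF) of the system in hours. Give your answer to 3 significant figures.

Series of exponential components: λ_sys = Σ λ_i
λ_sys = 0.0000333 + 0.0000586 + 0.00000591 + 0.0000144 + 0.0000849 + 0.00000173 = 1.9884e-04 /h
MTBF = 1 / λ_sys = 5030 h

5030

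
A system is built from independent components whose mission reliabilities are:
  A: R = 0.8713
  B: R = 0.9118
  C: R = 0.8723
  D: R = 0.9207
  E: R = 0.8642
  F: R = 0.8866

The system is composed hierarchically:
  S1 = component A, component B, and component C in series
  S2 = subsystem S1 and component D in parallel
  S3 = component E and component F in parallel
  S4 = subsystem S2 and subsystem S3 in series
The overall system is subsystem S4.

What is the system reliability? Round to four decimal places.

Series (A, B, and C): 0.871300 × 0.911800 × 0.872300 = 0.693000
Parallel ([0.693000] and D): 1 − (1 − 0.693000)(1 − 0.920700) = 0.975655
Parallel (E and F): 1 − (1 − 0.864200)(1 − 0.886600) = 0.984600
Series ([0.975655] and [0.984600]): 0.975655 × 0.984600 = 0.9606

0.9606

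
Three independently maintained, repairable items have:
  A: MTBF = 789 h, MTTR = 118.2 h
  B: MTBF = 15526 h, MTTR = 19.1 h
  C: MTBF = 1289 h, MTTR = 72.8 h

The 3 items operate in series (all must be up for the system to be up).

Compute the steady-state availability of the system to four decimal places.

A(A) = MTBF/(MTBF+MTTR) = 789/(789+118.2) = 0.869709
A(B) = MTBF/(MTBF+MTTR) = 15526/(15526+19.1) = 0.998771
A(C) = MTBF/(MTBF+MTTR) = 1289/(1289+72.8) = 0.946541
Series availability: 0.869709 × 0.998771 × 0.946541 = 0.8222

0.8222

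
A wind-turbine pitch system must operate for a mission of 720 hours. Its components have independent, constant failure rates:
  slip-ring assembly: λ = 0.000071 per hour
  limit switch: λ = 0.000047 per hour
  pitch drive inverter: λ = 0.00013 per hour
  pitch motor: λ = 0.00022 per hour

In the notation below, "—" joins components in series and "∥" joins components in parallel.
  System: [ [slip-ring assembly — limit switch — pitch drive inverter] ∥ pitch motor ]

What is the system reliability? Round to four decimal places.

R(slip-ring assembly) = exp(−0.000071 × 720) = 0.950165
R(limit switch) = exp(−0.000047 × 720) = 0.966726
R(pitch drive inverter) = exp(−0.00013 × 720) = 0.910647
R(pitch motor) = exp(−0.00022 × 720) = 0.853508
Series (slip-ring assembly, limit switch, and pitch drive inverter): 0.950165 × 0.966726 × 0.910647 = 0.836474
Parallel ([0.836474] and pitch motor): 1 − (1 − 0.836474)(1 − 0.853508) = 0.9760

0.9760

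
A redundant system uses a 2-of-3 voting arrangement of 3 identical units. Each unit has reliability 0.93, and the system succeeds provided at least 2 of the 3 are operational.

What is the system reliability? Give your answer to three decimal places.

0.986

R = Σ_{i=2}^{3} C(3,i) p^i (1−p)^{3−i} with p = 0.93
C(3,2)·0.93^2·0.07^1 = 0.18163
C(3,3)·0.93^3·0.07^0 = 0.80436
Sum = 0.986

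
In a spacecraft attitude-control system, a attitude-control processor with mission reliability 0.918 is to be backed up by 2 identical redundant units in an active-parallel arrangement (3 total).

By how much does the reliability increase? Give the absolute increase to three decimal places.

R_before = 0.918
R_after = 1 − (1 − 0.918)^3 = 0.999
ΔR = 0.999 − 0.918 = 0.081

0.081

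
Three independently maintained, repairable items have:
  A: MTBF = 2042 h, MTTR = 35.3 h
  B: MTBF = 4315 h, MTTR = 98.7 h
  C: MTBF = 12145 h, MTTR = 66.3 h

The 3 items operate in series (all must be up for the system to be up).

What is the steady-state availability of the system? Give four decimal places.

A(A) = MTBF/(MTBF+MTTR) = 2042/(2042+35.3) = 0.983007
A(B) = MTBF/(MTBF+MTTR) = 4315/(4315+98.7) = 0.977638
A(C) = MTBF/(MTBF+MTTR) = 12145/(12145+66.3) = 0.994571
Series availability: 0.983007 × 0.977638 × 0.994571 = 0.9558

0.9558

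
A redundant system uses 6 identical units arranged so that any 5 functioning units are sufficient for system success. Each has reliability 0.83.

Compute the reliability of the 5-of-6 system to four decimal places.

R = Σ_{i=5}^{6} C(6,i) p^i (1−p)^{6−i} with p = 0.83
C(6,5)·0.83^5·0.17^1 = 0.401782
C(6,6)·0.83^6·0.17^0 = 0.326940
Sum = 0.7287

0.7287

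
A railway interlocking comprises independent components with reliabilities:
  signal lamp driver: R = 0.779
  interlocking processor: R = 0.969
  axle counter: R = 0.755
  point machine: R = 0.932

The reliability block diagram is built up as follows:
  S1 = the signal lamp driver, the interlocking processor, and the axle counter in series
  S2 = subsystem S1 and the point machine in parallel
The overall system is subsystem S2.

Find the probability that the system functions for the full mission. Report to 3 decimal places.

Series (signal lamp driver, interlocking processor, and axle counter): 0.77900 × 0.96900 × 0.75500 = 0.56991
Parallel ([0.56991] and point machine): 1 − (1 − 0.56991)(1 − 0.93200) = 0.971

0.971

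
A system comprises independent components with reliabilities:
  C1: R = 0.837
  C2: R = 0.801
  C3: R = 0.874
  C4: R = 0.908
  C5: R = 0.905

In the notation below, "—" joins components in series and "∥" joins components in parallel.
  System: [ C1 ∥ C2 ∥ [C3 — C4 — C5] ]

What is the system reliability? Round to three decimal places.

0.991

Series (C3, C4, and C5): 0.87400 × 0.90800 × 0.90500 = 0.71820
Parallel (C1, C2, and [0.71820]): 1 − (1 − 0.83700)(1 − 0.80100)(1 − 0.71820) = 0.991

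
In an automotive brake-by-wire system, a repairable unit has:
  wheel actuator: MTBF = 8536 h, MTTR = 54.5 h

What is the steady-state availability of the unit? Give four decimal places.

0.9937

A(wheel actuator) = MTBF/(MTBF+MTTR) = 8536/(8536+54.5) = 0.9937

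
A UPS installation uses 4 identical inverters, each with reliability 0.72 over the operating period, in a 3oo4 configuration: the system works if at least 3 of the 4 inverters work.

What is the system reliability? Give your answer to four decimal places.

0.6868

R = Σ_{i=3}^{4} C(4,i) p^i (1−p)^{4−i} with p = 0.72
C(4,3)·0.72^3·0.28^1 = 0.418038
C(4,4)·0.72^4·0.28^0 = 0.268739
Sum = 0.6868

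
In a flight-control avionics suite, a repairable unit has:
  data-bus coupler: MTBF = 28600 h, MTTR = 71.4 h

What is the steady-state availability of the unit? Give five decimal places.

0.99751

A(data-bus coupler) = MTBF/(MTBF+MTTR) = 28600/(28600+71.4) = 0.99751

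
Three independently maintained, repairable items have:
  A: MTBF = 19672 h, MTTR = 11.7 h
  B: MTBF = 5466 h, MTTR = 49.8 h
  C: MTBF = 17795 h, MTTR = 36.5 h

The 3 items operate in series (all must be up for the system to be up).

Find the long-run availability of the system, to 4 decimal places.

A(A) = MTBF/(MTBF+MTTR) = 19672/(19672+11.7) = 0.999406
A(B) = MTBF/(MTBF+MTTR) = 5466/(5466+49.8) = 0.990971
A(C) = MTBF/(MTBF+MTTR) = 17795/(17795+36.5) = 0.997953
Series availability: 0.999406 × 0.990971 × 0.997953 = 0.9884

0.9884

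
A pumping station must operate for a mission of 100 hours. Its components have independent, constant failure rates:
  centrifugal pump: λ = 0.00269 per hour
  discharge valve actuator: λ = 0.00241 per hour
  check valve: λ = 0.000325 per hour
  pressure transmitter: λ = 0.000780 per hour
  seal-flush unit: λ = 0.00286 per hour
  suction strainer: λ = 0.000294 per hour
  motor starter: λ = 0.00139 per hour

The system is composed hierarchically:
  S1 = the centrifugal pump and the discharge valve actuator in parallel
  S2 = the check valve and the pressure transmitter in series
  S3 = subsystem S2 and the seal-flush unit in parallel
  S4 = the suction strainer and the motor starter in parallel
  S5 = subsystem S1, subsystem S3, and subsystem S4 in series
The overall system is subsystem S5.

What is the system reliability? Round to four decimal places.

0.9213

R(centrifugal pump) = exp(−0.00269 × 100) = 0.764143
R(discharge valve actuator) = exp(−0.00241 × 100) = 0.785842
R(check valve) = exp(−0.000325 × 100) = 0.968022
R(pressure transmitter) = exp(−0.000780 × 100) = 0.924964
R(seal-flush unit) = exp(−0.00286 × 100) = 0.751263
R(suction strainer) = exp(−0.000294 × 100) = 0.971028
R(motor starter) = exp(−0.00139 × 100) = 0.870228
Parallel (centrifugal pump and discharge valve actuator): 1 − (1 − 0.764143)(1 − 0.785842) = 0.949489
Series (check valve and pressure transmitter): 0.968022 × 0.924964 = 0.895386
Parallel ([0.895386] and seal-flush unit): 1 − (1 − 0.895386)(1 − 0.751263) = 0.973979
Parallel (suction strainer and motor starter): 1 − (1 − 0.971028)(1 − 0.870228) = 0.996240
Series ([0.949489], [0.973979], and [0.996240]): 0.949489 × 0.973979 × 0.996240 = 0.9213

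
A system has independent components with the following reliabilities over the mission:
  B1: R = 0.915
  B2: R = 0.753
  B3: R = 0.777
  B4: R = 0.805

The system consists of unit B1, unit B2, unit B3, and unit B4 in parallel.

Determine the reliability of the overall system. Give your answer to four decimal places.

Parallel (B1, B2, B3, and B4): 1 − (1 − 0.915000)(1 − 0.753000)(1 − 0.777000)(1 − 0.805000) = 0.9991

0.9991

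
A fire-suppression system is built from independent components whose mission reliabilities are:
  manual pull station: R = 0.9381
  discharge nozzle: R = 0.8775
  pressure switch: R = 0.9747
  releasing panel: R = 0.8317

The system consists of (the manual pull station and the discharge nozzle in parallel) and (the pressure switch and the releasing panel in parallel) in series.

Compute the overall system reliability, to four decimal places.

Parallel (manual pull station and discharge nozzle): 1 − (1 − 0.938100)(1 − 0.877500) = 0.992417
Parallel (pressure switch and releasing panel): 1 − (1 − 0.974700)(1 − 0.831700) = 0.995742
Series ([0.992417] and [0.995742]): 0.992417 × 0.995742 = 0.9882

0.9882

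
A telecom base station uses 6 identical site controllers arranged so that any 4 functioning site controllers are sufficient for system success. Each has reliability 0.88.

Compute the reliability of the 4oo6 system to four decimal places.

0.9739

R = Σ_{i=4}^{6} C(6,i) p^i (1−p)^{6−i} with p = 0.88
C(6,4)·0.88^4·0.12^2 = 0.129534
C(6,5)·0.88^5·0.12^1 = 0.379967
C(6,6)·0.88^6·0.12^0 = 0.464404
Sum = 0.9739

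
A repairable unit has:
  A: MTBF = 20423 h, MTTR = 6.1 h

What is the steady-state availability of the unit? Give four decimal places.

0.9997

A(A) = MTBF/(MTBF+MTTR) = 20423/(20423+6.1) = 0.9997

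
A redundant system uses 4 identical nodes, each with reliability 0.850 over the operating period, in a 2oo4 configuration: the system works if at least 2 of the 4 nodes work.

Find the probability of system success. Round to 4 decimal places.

0.9880

R = Σ_{i=2}^{4} C(4,i) p^i (1−p)^{4−i} with p = 0.850
C(4,2)·0.850^2·0.150^2 = 0.097538
C(4,3)·0.850^3·0.150^1 = 0.368475
C(4,4)·0.850^4·0.150^0 = 0.522006
Sum = 0.9880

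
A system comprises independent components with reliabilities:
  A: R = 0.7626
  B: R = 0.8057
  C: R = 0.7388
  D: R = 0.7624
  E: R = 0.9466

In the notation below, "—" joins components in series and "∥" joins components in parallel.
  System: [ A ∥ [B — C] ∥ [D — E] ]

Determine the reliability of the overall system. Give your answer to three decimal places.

0.973

Series (B and C): 0.80570 × 0.73880 = 0.59525
Series (D and E): 0.76240 × 0.94660 = 0.72169
Parallel (A, [0.59525], and [0.72169]): 1 − (1 − 0.76260)(1 − 0.59525)(1 − 0.72169) = 0.973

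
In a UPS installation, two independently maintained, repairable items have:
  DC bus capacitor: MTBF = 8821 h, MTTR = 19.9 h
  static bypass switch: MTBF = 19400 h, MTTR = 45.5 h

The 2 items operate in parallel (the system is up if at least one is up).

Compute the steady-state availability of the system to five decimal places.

0.99999

A(DC bus capacitor) = MTBF/(MTBF+MTTR) = 8821/(8821+19.9) = 0.997749
A(static bypass switch) = MTBF/(MTBF+MTTR) = 19400/(19400+45.5) = 0.997660
Parallel availability: 1 − (1 − 0.997749)(1 − 0.997660) = 0.99999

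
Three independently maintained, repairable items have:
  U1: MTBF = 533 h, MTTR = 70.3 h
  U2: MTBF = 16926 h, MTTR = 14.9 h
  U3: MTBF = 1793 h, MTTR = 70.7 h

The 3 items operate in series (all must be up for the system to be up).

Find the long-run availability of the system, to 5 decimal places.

0.84921

A(U1) = MTBF/(MTBF+MTTR) = 533/(533+70.3) = 0.883474
A(U2) = MTBF/(MTBF+MTTR) = 16926/(16926+14.9) = 0.999120
A(U3) = MTBF/(MTBF+MTTR) = 1793/(1793+70.7) = 0.962065
Series availability: 0.883474 × 0.999120 × 0.962065 = 0.84921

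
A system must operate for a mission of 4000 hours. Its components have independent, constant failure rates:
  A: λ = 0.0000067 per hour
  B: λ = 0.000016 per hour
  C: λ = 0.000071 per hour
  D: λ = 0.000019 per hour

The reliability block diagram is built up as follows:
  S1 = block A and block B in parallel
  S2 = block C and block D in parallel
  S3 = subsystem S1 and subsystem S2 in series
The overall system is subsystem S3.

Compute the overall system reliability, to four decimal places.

0.9803

R(A) = exp(−0.0000067 × 4000) = 0.973556
R(B) = exp(−0.000016 × 4000) = 0.938005
R(C) = exp(−0.000071 × 4000) = 0.752767
R(D) = exp(−0.000019 × 4000) = 0.926816
Parallel (A and B): 1 − (1 − 0.973556)(1 − 0.938005) = 0.998361
Parallel (C and D): 1 − (1 − 0.752767)(1 − 0.926816) = 0.981907
Series ([0.998361] and [0.981907]): 0.998361 × 0.981907 = 0.9803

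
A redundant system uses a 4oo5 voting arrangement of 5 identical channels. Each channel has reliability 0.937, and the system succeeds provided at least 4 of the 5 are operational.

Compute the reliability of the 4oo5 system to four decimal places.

0.9651

R = Σ_{i=4}^{5} C(5,i) p^i (1−p)^{5−i} with p = 0.937
C(5,4)·0.937^4·0.063^1 = 0.242811
C(5,5)·0.937^5·0.063^0 = 0.722267
Sum = 0.9651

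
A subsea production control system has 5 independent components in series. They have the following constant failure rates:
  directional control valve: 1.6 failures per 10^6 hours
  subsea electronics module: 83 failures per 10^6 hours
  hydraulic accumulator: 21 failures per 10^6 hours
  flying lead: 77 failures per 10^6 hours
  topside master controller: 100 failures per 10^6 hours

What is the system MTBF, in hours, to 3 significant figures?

Series of exponential components: λ_sys = Σ λ_i
λ_sys = 0.0000016 + 0.000083 + 0.000021 + 0.000077 + 0.00010 = 2.8260e-04 /h
MTBF = 1 / λ_sys = 3540 h

3540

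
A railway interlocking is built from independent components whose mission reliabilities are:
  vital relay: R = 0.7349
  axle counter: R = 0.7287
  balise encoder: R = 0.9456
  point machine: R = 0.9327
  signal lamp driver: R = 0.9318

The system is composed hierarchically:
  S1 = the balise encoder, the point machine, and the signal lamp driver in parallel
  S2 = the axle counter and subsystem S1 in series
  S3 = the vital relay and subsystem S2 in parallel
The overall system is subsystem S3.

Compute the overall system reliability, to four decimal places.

0.9280

Parallel (balise encoder, point machine, and signal lamp driver): 1 − (1 − 0.945600)(1 − 0.932700)(1 − 0.931800) = 0.999750
Series (axle counter and [0.999750]): 0.728700 × 0.999750 = 0.728518
Parallel (vital relay and [0.728518]): 1 − (1 − 0.734900)(1 − 0.728518) = 0.9280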